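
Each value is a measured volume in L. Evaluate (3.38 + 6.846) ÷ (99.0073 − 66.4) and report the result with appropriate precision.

3.38 + 6.846 = 10.226, limited to 2 d.p. → 4 s.f.; 99.0073 − 66.4 = 32.6073, limited to 1 d.p. → 3 s.f.
Carrying full precision, 10.226 ÷ 32.6073 = 0.313610755874…; keep min(4, 3) = 3 s.f.
Rounded to 3 significant figures: 0.314.

0.314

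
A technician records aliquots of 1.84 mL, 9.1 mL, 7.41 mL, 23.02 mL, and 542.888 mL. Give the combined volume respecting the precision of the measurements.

1.84 mL + 9.1 mL + 7.41 mL + 23.02 mL + 542.888 mL = 584.258 mL.
Addition/subtraction keeps the fewest decimal places: 1.84 → 2 decimal places, 9.1 → 1 decimal place, 7.41 → 2 decimal places, 23.02 → 2 decimal places, 542.888 → 3 decimal places; limit is 1.
Rounded to 1 decimal place: 584.3 mL.

584.3 mL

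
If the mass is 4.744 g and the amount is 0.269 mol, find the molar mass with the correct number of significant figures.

17.6 g/mol

molar mass = 4.744 g ÷ 0.269 mol = 17.6356877323… g/mol.
4.744 has 4 significant figures; 0.269 has 3.
Division/multiplication keeps the fewest: 3 significant figures.
Rounded: 17.6 g/mol.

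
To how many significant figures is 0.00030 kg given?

2

0.00030: leading zeros are not significant; trailing zeros after a decimal point are significant.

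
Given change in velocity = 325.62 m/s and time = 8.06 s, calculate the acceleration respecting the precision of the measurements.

acceleration = 325.62 m/s ÷ 8.06 s = 40.3995037221… m/s².
325.62 has 5 significant figures; 8.06 has 3.
Division/multiplication keeps the fewest: 3 significant figures.
Rounded: 40.4 m/s².

40.4 m/s²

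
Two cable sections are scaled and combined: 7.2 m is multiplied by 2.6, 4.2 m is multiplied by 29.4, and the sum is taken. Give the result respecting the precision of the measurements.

1.4 × 10² m

7.2 × 2.6 = 18.72 → 19 m (2 s.f., last digit at the 10^0 place).
4.2 × 29.4 = 123.48 → 1.2 × 10² m (2 s.f., last digit at the 10^1 place).
Sum: 142.2 m; keep the coarser place, 10^1.
Result: 1.4 × 10² m.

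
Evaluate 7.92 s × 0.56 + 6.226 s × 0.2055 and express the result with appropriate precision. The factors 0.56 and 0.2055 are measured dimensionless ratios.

5.7 s

7.92 × 0.56 = 4.4352 → 4.4 s (2 s.f., last digit at the 10^-1 place).
6.226 × 0.2055 = 1.279443 → 1.279 s (4 s.f., last digit at the 10^-3 place).
Sum: 5.714643 s; keep the coarser place, 10^-1.
Result: 5.7 s.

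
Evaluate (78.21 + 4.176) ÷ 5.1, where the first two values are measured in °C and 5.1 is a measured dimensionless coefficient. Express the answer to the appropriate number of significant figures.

78.21 °C + 4.176 °C = 82.386 °C; the sum is limited to 2 decimal places (4 s.f.).
Carrying full precision, 82.386 ÷ 5.1 = 16.1541176471… °C; 5.1 has 2 s.f., so the result keeps min(4, 2) = 2 s.f.
Rounded to 2 significant figures: 16 °C.

16 °C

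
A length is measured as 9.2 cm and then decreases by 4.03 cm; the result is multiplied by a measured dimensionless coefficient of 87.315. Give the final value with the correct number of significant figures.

4.5 × 10^2 cm

9.2 cm − 4.03 cm = 5.17 cm; the difference is limited to 1 decimal place (2 s.f.).
Carrying full precision, 5.17 × 87.315 = 451.41855 cm; 87.315 has 5 s.f., so the result keeps min(2, 5) = 2 s.f.
Rounded to 2 significant figures: 4.5 × 10^2 cm.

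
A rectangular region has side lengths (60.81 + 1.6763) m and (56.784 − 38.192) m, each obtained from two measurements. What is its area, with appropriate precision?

60.81 + 1.6763 = 62.4863, limited to 2 d.p. → 4 s.f.; 56.784 − 38.192 = 18.592, limited to 3 d.p. → 5 s.f.
Carrying full precision, 62.4863 × 18.592 = 1161.7452896; keep min(4, 5) = 4 s.f.
Rounded to 4 significant figures: 1162 m².

1162 m²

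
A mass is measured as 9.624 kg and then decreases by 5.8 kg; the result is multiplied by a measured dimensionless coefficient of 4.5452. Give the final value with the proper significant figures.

9.624 kg − 5.8 kg = 3.824 kg; the difference is limited to 1 decimal place (2 s.f.).
Carrying full precision, 3.824 × 4.5452 = 17.3808448 kg; 4.5452 has 5 s.f., so the result keeps min(2, 5) = 2 s.f.
Rounded to 2 significant figures: 17 kg.

17 kg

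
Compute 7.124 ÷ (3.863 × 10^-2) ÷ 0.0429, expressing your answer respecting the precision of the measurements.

4.30 × 10^3

7.124 ÷ (3.863 × 10^-2) ÷ 0.0429 = 4298.74724464…
Multiplication/division keeps the fewest significant figures: 7.124 → 4 s.f., 3.863 × 10^-2 → 4 s.f., 0.0429 → 3 s.f.; limit is 3.
Rounded to 3 significant figures: 4.30 × 10^3.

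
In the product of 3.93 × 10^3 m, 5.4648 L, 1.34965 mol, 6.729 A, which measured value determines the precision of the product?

3.93 × 10^3 m

3.93 × 10^3 m → 3 s.f.; 5.4648 L → 5 s.f.; 1.34965 mol → 6 s.f.; 6.729 A → 4 s.f.
The fewest is 3 significant figures, from 3.93 × 10^3 m.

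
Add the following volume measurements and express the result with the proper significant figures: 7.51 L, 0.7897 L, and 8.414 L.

16.71 L

7.51 L + 0.7897 L + 8.414 L = 16.7137 L.
Addition/subtraction keeps the fewest decimal places: 7.51 → 2 decimal places, 0.7897 → 4 decimal places, 8.414 → 3 decimal places; limit is 2.
Rounded to 2 decimal places: 16.71 L.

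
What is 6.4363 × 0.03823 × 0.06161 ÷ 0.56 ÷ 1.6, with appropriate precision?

0.017

6.4363 × 0.03823 × 0.06161 ÷ 0.56 ÷ 1.6 = 0.0169193539463…
Multiplication/division keeps the fewest significant figures: 6.4363 → 5 s.f., 0.03823 → 4 s.f., 0.06161 → 4 s.f., 0.56 → 2 s.f., 1.6 → 2 s.f.; limit is 2.
Rounded to 2 significant figures: 0.017.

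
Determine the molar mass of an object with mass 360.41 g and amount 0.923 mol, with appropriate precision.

390. g/mol

molar mass = 360.41 g ÷ 0.923 mol = 390.476706392… g/mol.
360.41 has 5 significant figures; 0.923 has 3.
Division/multiplication keeps the fewest: 3 significant figures.
Rounded: 390. g/mol.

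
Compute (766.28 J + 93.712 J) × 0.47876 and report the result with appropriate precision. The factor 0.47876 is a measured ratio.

766.28 J + 93.712 J = 859.992 J; the sum is limited to 2 decimal places (5 s.f.).
Carrying full precision, 859.992 × 0.47876 = 411.72976992 J; 0.47876 has 5 s.f., so the result keeps min(5, 5) = 5 s.f.
Rounded to 5 significant figures: 411.73 J.

411.73 J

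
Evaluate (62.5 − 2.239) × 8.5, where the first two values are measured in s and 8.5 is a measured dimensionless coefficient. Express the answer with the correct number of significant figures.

62.5 s − 2.239 s = 60.261 s; the difference is limited to 1 decimal place (3 s.f.).
Carrying full precision, 60.261 × 8.5 = 512.2185 s; 8.5 has 2 s.f., so the result keeps min(3, 2) = 2 s.f.
Rounded to 2 significant figures: 5.1 × 10² s.

5.1 × 10² s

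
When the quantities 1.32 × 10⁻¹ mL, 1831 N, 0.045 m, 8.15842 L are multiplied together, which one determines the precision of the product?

1.32 × 10⁻¹ mL → 3 s.f.; 1831 N → 4 s.f.; 0.045 m → 2 s.f.; 8.15842 L → 6 s.f.
The fewest is 2 significant figures, from 0.045 m.

0.045 m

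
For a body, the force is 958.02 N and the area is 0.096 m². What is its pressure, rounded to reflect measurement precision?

1.0 × 10^4 Pa

pressure = 958.02 N ÷ 0.096 m² = 9979.375 Pa.
958.02 has 5 significant figures; 0.096 has 2.
Division/multiplication keeps the fewest: 2 significant figures.
Rounded: 1.0 × 10^4 Pa.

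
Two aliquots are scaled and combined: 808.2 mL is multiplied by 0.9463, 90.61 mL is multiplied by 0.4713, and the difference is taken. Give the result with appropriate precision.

722.1 mL

808.2 × 0.9463 = 764.79966 → 764.8 mL (4 s.f., last digit at the 10^-1 place).
90.61 × 0.4713 = 42.704493 → 42.70 mL (4 s.f., last digit at the 10^-2 place).
Difference: 722.095167 mL; keep the coarser place, 10^-1.
Result: 722.1 mL.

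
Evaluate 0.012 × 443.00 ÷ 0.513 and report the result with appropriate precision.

10.

0.012 × 443.00 ÷ 0.513 = 10.3625730994…
Multiplication/division keeps the fewest significant figures: 0.012 → 2 s.f., 443.00 → 5 s.f., 0.513 → 3 s.f.; limit is 2.
Rounded to 2 significant figures: 10.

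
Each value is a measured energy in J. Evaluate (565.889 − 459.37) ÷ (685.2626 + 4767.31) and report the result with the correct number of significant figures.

565.889 − 459.37 = 106.519, limited to 2 d.p. → 5 s.f.; 685.2626 + 4767.31 = 5452.5726, limited to 2 d.p. → 6 s.f.
Carrying full precision, 106.519 ÷ 5452.5726 = 0.0195355491461…; keep min(5, 6) = 5 s.f.
Rounded to 5 significant figures: 0.019536.

0.019536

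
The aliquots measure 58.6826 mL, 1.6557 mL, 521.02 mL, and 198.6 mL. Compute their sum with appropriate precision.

780.0 mL

58.6826 mL + 1.6557 mL + 521.02 mL + 198.6 mL = 779.9583 mL.
Addition/subtraction keeps the fewest decimal places: 58.6826 → 4 decimal places, 1.6557 → 4 decimal places, 521.02 → 2 decimal places, 198.6 → 1 decimal place; limit is 1.
Rounded to 1 decimal place: 780.0 mL.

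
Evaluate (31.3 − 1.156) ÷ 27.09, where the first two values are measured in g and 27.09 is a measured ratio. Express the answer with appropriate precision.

31.3 g − 1.156 g = 30.144 g; the difference is limited to 1 decimal place (3 s.f.).
Carrying full precision, 30.144 ÷ 27.09 = 1.11273532669… g; 27.09 has 4 s.f., so the result keeps min(3, 4) = 3 s.f.
Rounded to 3 significant figures: 1.11 g.

1.11 g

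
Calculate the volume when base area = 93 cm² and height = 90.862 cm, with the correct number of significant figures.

8.5 × 10³ cm³

volume = 93 cm² × 90.862 cm = 8450.166 cm³.
93 has 2 significant figures; 90.862 has 5.
Division/multiplication keeps the fewest: 2 significant figures.
Rounded: 8.5 × 10³ cm³.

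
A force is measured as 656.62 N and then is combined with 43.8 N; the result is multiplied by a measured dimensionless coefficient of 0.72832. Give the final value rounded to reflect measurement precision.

656.62 N + 43.8 N = 700.42 N; the sum is limited to 1 decimal place (4 s.f.).
Carrying full precision, 700.42 × 0.72832 = 510.1298944 N; 0.72832 has 5 s.f., so the result keeps min(4, 5) = 4 s.f.
Rounded to 4 significant figures: 510.1 N.

510.1 N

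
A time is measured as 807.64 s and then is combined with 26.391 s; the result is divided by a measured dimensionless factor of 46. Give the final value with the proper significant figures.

807.64 s + 26.391 s = 834.031 s; the sum is limited to 2 decimal places (5 s.f.).
Carrying full precision, 834.031 ÷ 46 = 18.1311086957… s; 46 has 2 s.f., so the result keeps min(5, 2) = 2 s.f.
Rounded to 2 significant figures: 18 s.

18 s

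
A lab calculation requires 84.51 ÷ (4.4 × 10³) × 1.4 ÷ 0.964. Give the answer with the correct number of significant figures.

84.51 ÷ (4.4 × 10³) × 1.4 ÷ 0.964 = 0.0278937193512…
Multiplication/division keeps the fewest significant figures: 84.51 → 4 s.f., 4.4 × 10³ → 2 s.f., 1.4 → 2 s.f., 0.964 → 3 s.f.; limit is 2.
Rounded to 2 significant figures: 0.028.

0.028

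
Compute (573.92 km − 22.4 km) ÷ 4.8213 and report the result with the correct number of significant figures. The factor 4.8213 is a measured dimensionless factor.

114.4 km

573.92 km − 22.4 km = 551.52 km; the difference is limited to 1 decimal place (4 s.f.).
Carrying full precision, 551.52 ÷ 4.8213 = 114.392383797… km; 4.8213 has 5 s.f., so the result keeps min(4, 5) = 4 s.f.
Rounded to 4 significant figures: 114.4 km.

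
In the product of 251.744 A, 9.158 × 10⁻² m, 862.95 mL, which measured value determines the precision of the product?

9.158 × 10⁻² m

251.744 A → 6 s.f.; 9.158 × 10⁻² m → 4 s.f.; 862.95 mL → 5 s.f.
The fewest is 4 significant figures, from 9.158 × 10⁻² m.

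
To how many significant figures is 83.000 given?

83.000: trailing zeros after a decimal point are significant.

5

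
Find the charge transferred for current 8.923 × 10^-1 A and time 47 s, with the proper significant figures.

42 C

charge transferred = 8.923 × 10^-1 A × 47 s = 41.9381 C.
8.923 × 10^-1 has 4 significant figures; 47 has 2.
Division/multiplication keeps the fewest: 2 significant figures.
Rounded: 42 C.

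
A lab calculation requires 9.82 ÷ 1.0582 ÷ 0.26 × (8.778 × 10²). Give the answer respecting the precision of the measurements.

3.1 × 10⁴

9.82 ÷ 1.0582 ÷ 0.26 × (8.778 × 10²) = 31330.4014073…
Multiplication/division keeps the fewest significant figures: 9.82 → 3 s.f., 1.0582 → 5 s.f., 0.26 → 2 s.f., 8.778 × 10² → 4 s.f.; limit is 2.
Rounded to 2 significant figures: 3.1 × 10⁴.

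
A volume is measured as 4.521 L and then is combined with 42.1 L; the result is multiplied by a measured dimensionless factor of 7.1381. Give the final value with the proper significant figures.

4.521 L + 42.1 L = 46.621 L; the sum is limited to 1 decimal place (3 s.f.).
Carrying full precision, 46.621 × 7.1381 = 332.7853601 L; 7.1381 has 5 s.f., so the result keeps min(3, 5) = 3 s.f.
Rounded to 3 significant figures: 333 L.

333 L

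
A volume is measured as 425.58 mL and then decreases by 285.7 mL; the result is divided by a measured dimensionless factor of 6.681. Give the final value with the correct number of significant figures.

425.58 mL − 285.7 mL = 139.88 mL; the difference is limited to 1 decimal place (4 s.f.).
Carrying full precision, 139.88 ÷ 6.681 = 20.9369854812… mL; 6.681 has 4 s.f., so the result keeps min(4, 4) = 4 s.f.
Rounded to 4 significant figures: 20.94 mL.

20.94 mL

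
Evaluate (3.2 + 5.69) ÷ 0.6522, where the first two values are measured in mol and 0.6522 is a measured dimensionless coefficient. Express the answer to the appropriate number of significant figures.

3.2 mol + 5.69 mol = 8.89 mol; the sum is limited to 1 decimal place (2 s.f.).
Carrying full precision, 8.89 ÷ 0.6522 = 13.6307881018… mol; 0.6522 has 4 s.f., so the result keeps min(2, 4) = 2 s.f.
Rounded to 2 significant figures: 14 mol.

14 mol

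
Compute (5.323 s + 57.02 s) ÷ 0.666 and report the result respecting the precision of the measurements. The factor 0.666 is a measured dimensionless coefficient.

93.6 s

5.323 s + 57.02 s = 62.343 s; the sum is limited to 2 decimal places (4 s.f.).
Carrying full precision, 62.343 ÷ 0.666 = 93.6081081081… s; 0.666 has 3 s.f., so the result keeps min(4, 3) = 3 s.f.
Rounded to 3 significant figures: 93.6 s.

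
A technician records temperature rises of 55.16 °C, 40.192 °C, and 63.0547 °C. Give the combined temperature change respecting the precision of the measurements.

158.41 °C

55.16 °C + 40.192 °C + 63.0547 °C = 158.4067 °C.
Addition/subtraction keeps the fewest decimal places: 55.16 → 2 decimal places, 40.192 → 3 decimal places, 63.0547 → 4 decimal places; limit is 2.
Rounded to 2 decimal places: 158.41 °C.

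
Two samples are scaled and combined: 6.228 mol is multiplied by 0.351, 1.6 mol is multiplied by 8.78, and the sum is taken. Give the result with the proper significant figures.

16 mol

6.228 × 0.351 = 2.186028 → 2.19 mol (3 s.f., last digit at the 10^-2 place).
1.6 × 8.78 = 14.048 → 14 mol (2 s.f., last digit at the 10^0 place).
Sum: 16.234028 mol; keep the coarser place, 10^0.
Result: 16 mol.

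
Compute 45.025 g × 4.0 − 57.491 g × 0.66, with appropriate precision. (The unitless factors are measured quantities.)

45.025 × 4.0 = 180.1 → 1.8 × 10² g (2 s.f., last digit at the 10^1 place).
57.491 × 0.66 = 37.94406 → 38 g (2 s.f., last digit at the 10^0 place).
Difference: 142.15594 g; keep the coarser place, 10^1.
Result: 1.4 × 10² g.

1.4 × 10² g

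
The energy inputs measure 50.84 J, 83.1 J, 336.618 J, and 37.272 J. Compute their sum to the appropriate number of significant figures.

50.84 J + 83.1 J + 336.618 J + 37.272 J = 507.830 J.
Addition/subtraction keeps the fewest decimal places: 50.84 → 2 decimal places, 83.1 → 1 decimal place, 336.618 → 3 decimal places, 37.272 → 3 decimal places; limit is 1.
Rounded to 1 decimal place: 507.8 J.

507.8 J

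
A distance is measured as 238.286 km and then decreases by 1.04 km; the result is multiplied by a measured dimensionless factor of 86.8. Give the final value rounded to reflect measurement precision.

238.286 km − 1.04 km = 237.246 km; the difference is limited to 2 decimal places (5 s.f.).
Carrying full precision, 237.246 × 86.8 = 20592.9528 km; 86.8 has 3 s.f., so the result keeps min(5, 3) = 3 s.f.
Rounded to 3 significant figures: 2.06 × 10⁴ km.

2.06 × 10⁴ km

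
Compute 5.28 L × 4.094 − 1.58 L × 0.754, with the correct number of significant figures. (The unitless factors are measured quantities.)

20.4 L

5.28 × 4.094 = 21.61632 → 21.6 L (3 s.f., last digit at the 10^-1 place).
1.58 × 0.754 = 1.19132 → 1.19 L (3 s.f., last digit at the 10^-2 place).
Difference: 20.425 L; keep the coarser place, 10^-1.
Result: 20.4 L.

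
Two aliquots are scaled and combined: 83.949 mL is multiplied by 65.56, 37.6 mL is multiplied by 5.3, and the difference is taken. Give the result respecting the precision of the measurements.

83.949 × 65.56 = 5503.69644 → 5504 mL (4 s.f., last digit at the 10^0 place).
37.6 × 5.3 = 199.28 → 2.0 × 10² mL (2 s.f., last digit at the 10^1 place).
Difference: 5304.41644 mL; keep the coarser place, 10^1.
Result: 5.30 × 10³ mL.

5.30 × 10³ mL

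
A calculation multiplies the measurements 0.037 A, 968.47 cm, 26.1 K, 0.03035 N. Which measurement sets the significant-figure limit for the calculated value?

0.037 A → 2 s.f.; 968.47 cm → 5 s.f.; 26.1 K → 3 s.f.; 0.03035 N → 4 s.f.
The fewest is 2 significant figures, from 0.037 A.

0.037 A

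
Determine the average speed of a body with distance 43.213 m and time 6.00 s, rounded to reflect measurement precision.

average speed = 43.213 m ÷ 6.00 s = 7.20216666667… m/s.
43.213 has 5 significant figures; 6.00 has 3.
Division/multiplication keeps the fewest: 3 significant figures.
Rounded: 7.20 m/s.

7.20 m/s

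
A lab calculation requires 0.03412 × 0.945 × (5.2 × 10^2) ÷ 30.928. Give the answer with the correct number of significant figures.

0.03412 × 0.945 × (5.2 × 10^2) ÷ 30.928 = 0.542116140714…
Multiplication/division keeps the fewest significant figures: 0.03412 → 4 s.f., 0.945 → 3 s.f., 5.2 × 10^2 → 2 s.f., 30.928 → 5 s.f.; limit is 2.
Rounded to 2 significant figures: 0.54.

0.54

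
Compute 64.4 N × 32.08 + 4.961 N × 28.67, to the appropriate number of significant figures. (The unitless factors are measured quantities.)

2.21 × 10³ N

64.4 × 32.08 = 2065.952 → 2.07 × 10³ N (3 s.f., last digit at the 10^1 place).
4.961 × 28.67 = 142.23187 → 142.2 N (4 s.f., last digit at the 10^-1 place).
Sum: 2208.18387 N; keep the coarser place, 10^1.
Result: 2.21 × 10³ N.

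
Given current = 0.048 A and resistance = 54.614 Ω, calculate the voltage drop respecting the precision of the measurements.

2.6 V

voltage drop = 0.048 A × 54.614 Ω = 2.621472 V.
0.048 has 2 significant figures; 54.614 has 5.
Division/multiplication keeps the fewest: 2 significant figures.
Rounded: 2.6 V.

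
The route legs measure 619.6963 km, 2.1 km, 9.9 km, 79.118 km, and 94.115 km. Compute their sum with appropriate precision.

619.6963 km + 2.1 km + 9.9 km + 79.118 km + 94.115 km = 804.9293 km.
Addition/subtraction keeps the fewest decimal places: 619.6963 → 4 decimal places, 2.1 → 1 decimal place, 9.9 → 1 decimal place, 79.118 → 3 decimal places, 94.115 → 3 decimal places; limit is 1.
Rounded to 1 decimal place: 804.9 km.

804.9 km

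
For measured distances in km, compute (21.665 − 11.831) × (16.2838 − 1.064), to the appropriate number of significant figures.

1.497 × 10^2 km²

21.665 − 11.831 = 9.834, limited to 3 d.p. → 4 s.f.; 16.2838 − 1.064 = 15.2198, limited to 3 d.p. → 5 s.f.
Carrying full precision, 9.834 × 15.2198 = 149.6715132; keep min(4, 5) = 4 s.f.
Rounded to 4 significant figures: 1.497 × 10^2 km².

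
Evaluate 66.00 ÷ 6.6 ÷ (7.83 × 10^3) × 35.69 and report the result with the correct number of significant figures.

66.00 ÷ 6.6 ÷ (7.83 × 10^3) × 35.69 = 0.0455810983397…
Multiplication/division keeps the fewest significant figures: 66.00 → 4 s.f., 6.6 → 2 s.f., 7.83 × 10^3 → 3 s.f., 35.69 → 4 s.f.; limit is 2.
Rounded to 2 significant figures: 0.046.

0.046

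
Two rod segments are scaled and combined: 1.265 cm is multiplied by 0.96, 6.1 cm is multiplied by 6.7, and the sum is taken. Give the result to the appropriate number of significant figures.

42 cm

1.265 × 0.96 = 1.2144 → 1.2 cm (2 s.f., last digit at the 10^-1 place).
6.1 × 6.7 = 40.87 → 41 cm (2 s.f., last digit at the 10^0 place).
Sum: 42.0844 cm; keep the coarser place, 10^0.
Result: 42 cm.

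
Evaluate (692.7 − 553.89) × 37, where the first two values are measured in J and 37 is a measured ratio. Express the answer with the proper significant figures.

5.1 × 10³ J

692.7 J − 553.89 J = 138.81 J; the difference is limited to 1 decimal place (4 s.f.).
Carrying full precision, 138.81 × 37 = 5135.97 J; 37 has 2 s.f., so the result keeps min(4, 2) = 2 s.f.
Rounded to 2 significant figures: 5.1 × 10³ J.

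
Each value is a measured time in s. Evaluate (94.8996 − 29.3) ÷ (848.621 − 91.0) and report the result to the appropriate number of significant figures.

94.8996 − 29.3 = 65.5996, limited to 1 d.p. → 3 s.f.; 848.621 − 91.0 = 757.621, limited to 1 d.p. → 4 s.f.
Carrying full precision, 65.5996 ÷ 757.621 = 0.0865863010661…; keep min(3, 4) = 3 s.f.
Rounded to 3 significant figures: 0.0866.

0.0866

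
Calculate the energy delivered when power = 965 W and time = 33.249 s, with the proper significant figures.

energy delivered = 965 W × 33.249 s = 32085.285 J.
965 has 3 significant figures; 33.249 has 5.
Division/multiplication keeps the fewest: 3 significant figures.
Rounded: 3.21 × 10⁴ J.

3.21 × 10⁴ J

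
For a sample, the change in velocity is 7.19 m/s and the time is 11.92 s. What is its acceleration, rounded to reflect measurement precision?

acceleration = 7.19 m/s ÷ 11.92 s = 0.603187919463… m/s².
7.19 has 3 significant figures; 11.92 has 4.
Division/multiplication keeps the fewest: 3 significant figures.
Rounded: 0.603 m/s².

0.603 m/s²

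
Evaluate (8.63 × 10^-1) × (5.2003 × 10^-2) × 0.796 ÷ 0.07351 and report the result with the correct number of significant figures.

(8.63 × 10^-1) × (5.2003 × 10^-2) × 0.796 ÷ 0.07351 = 0.485965948089…
Multiplication/division keeps the fewest significant figures: 8.63 × 10^-1 → 3 s.f., 5.2003 × 10^-2 → 5 s.f., 0.796 → 3 s.f., 0.07351 → 4 s.f.; limit is 3.
Rounded to 3 significant figures: 0.486.

0.486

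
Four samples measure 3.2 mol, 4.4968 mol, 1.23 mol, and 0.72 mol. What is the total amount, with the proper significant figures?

9.6 mol

3.2 mol + 4.4968 mol + 1.23 mol + 0.72 mol = 9.6468 mol.
Addition/subtraction keeps the fewest decimal places: 3.2 → 1 decimal place, 4.4968 → 4 decimal places, 1.23 → 2 decimal places, 0.72 → 2 decimal places; limit is 1.
Rounded to 1 decimal place: 9.6 mol.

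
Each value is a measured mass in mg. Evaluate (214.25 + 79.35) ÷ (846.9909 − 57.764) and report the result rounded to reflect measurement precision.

214.25 + 79.35 = 293.60, limited to 2 d.p. → 5 s.f.; 846.9909 − 57.764 = 789.2269, limited to 3 d.p. → 6 s.f.
Carrying full precision, 293.60 ÷ 789.2269 = 0.372009621061…; keep min(5, 6) = 5 s.f.
Rounded to 5 significant figures: 0.37201.

0.37201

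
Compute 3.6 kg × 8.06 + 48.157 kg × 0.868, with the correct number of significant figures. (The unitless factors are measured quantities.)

3.6 × 8.06 = 29.016 → 29 kg (2 s.f., last digit at the 10^0 place).
48.157 × 0.868 = 41.800276 → 41.8 kg (3 s.f., last digit at the 10^-1 place).
Sum: 70.816276 kg; keep the coarser place, 10^0.
Result: 71 kg.

71 kg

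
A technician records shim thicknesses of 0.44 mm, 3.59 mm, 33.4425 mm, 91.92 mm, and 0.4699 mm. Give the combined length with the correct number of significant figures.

129.86 mm

0.44 mm + 3.59 mm + 33.4425 mm + 91.92 mm + 0.4699 mm = 129.8624 mm.
Addition/subtraction keeps the fewest decimal places: 0.44 → 2 decimal places, 3.59 → 2 decimal places, 33.4425 → 4 decimal places, 91.92 → 2 decimal places, 0.4699 → 4 decimal places; limit is 2.
Rounded to 2 decimal places: 129.86 mm.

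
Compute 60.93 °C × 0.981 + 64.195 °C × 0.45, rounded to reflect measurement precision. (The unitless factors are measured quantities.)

89 °C

60.93 × 0.981 = 59.77233 → 59.8 °C (3 s.f., last digit at the 10^-1 place).
64.195 × 0.45 = 28.88775 → 29 °C (2 s.f., last digit at the 10^0 place).
Sum: 88.66008 °C; keep the coarser place, 10^0.
Result: 89 °C.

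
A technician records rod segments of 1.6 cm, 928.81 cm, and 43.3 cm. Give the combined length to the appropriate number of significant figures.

973.7 cm

1.6 cm + 928.81 cm + 43.3 cm = 973.71 cm.
Addition/subtraction keeps the fewest decimal places: 1.6 → 1 decimal place, 928.81 → 2 decimal places, 43.3 → 1 decimal place; limit is 1.
Rounded to 1 decimal place: 973.7 cm.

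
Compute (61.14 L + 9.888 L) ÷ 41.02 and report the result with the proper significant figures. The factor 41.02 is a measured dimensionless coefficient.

61.14 L + 9.888 L = 71.028 L; the sum is limited to 2 decimal places (4 s.f.).
Carrying full precision, 71.028 ÷ 41.02 = 1.73154558752… L; 41.02 has 4 s.f., so the result keeps min(4, 4) = 4 s.f.
Rounded to 4 significant figures: 1.732 L.

1.732 L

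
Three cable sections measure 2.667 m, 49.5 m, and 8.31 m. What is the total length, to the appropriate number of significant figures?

2.667 m + 49.5 m + 8.31 m = 60.477 m.
Addition/subtraction keeps the fewest decimal places: 2.667 → 3 decimal places, 49.5 → 1 decimal place, 8.31 → 2 decimal places; limit is 1.
Rounded to 1 decimal place: 60.5 m.

60.5 m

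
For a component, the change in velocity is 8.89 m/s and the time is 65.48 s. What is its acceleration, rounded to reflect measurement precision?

0.136 m/s²

acceleration = 8.89 m/s ÷ 65.48 s = 0.135766646304… m/s².
8.89 has 3 significant figures; 65.48 has 4.
Division/multiplication keeps the fewest: 3 significant figures.
Rounded: 0.136 m/s².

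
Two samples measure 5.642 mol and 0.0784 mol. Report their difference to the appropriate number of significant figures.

5.564 mol

5.642 mol − 0.0784 mol = 5.5636 mol.
Addition/subtraction keeps the fewest decimal places: 5.642 → 3 decimal places, 0.0784 → 4 decimal places; limit is 3.
Rounded to 3 decimal places: 5.564 mol.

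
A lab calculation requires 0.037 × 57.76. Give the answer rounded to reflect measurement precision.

0.037 × 57.76 = 2.13712
Multiplication/division keeps the fewest significant figures: 0.037 → 2 s.f., 57.76 → 4 s.f.; limit is 2.
Rounded to 2 significant figures: 2.1.

2.1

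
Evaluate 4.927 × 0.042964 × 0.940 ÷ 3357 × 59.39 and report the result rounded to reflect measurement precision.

4.927 × 0.042964 × 0.940 ÷ 3357 × 59.39 = 0.00352027918585…
Multiplication/division keeps the fewest significant figures: 4.927 → 4 s.f., 0.042964 → 5 s.f., 0.940 → 3 s.f., 3357 → 4 s.f., 59.39 → 4 s.f.; limit is 3.
Rounded to 3 significant figures: 0.00352.

0.00352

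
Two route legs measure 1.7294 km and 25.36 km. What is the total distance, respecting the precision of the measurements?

1.7294 km + 25.36 km = 27.0894 km.
Addition/subtraction keeps the fewest decimal places: 1.7294 → 4 decimal places, 25.36 → 2 decimal places; limit is 2.
Rounded to 2 decimal places: 27.09 km.

27.09 km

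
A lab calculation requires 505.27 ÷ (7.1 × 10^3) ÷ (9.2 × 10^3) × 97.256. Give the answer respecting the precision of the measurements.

505.27 ÷ (7.1 × 10^3) ÷ (9.2 × 10^3) × 97.256 = 0.000752304640539…
Multiplication/division keeps the fewest significant figures: 505.27 → 5 s.f., 7.1 × 10^3 → 2 s.f., 9.2 × 10^3 → 2 s.f., 97.256 → 5 s.f.; limit is 2.
Rounded to 2 significant figures: 7.5 × 10^-4.

7.5 × 10^-4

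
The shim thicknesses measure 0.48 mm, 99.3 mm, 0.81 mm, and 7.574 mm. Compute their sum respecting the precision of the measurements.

0.48 mm + 99.3 mm + 0.81 mm + 7.574 mm = 108.164 mm.
Addition/subtraction keeps the fewest decimal places: 0.48 → 2 decimal places, 99.3 → 1 decimal place, 0.81 → 2 decimal places, 7.574 → 3 decimal places; limit is 1.
Rounded to 1 decimal place: 108.2 mm.

108.2 mm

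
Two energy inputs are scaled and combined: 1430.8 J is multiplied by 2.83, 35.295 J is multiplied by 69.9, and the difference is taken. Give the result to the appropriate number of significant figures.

1.58 × 10³ J

1430.8 × 2.83 = 4049.164 → 4.05 × 10³ J (3 s.f., last digit at the 10^1 place).
35.295 × 69.9 = 2467.1205 → 2.47 × 10³ J (3 s.f., last digit at the 10^1 place).
Difference: 1582.0435 J; keep the coarser place, 10^1.
Result: 1.58 × 10³ J.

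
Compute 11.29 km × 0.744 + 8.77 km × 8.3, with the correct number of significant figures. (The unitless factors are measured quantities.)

11.29 × 0.744 = 8.39976 → 8.40 km (3 s.f., last digit at the 10^-2 place).
8.77 × 8.3 = 72.791 → 73 km (2 s.f., last digit at the 10^0 place).
Sum: 81.19076 km; keep the coarser place, 10^0.
Result: 81 km.

81 km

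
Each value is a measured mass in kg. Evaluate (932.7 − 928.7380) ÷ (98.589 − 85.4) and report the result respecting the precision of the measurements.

0.30

932.7 − 928.7380 = 3.9620, limited to 1 d.p. → 2 s.f.; 98.589 − 85.4 = 13.189, limited to 1 d.p. → 3 s.f.
Carrying full precision, 3.9620 ÷ 13.189 = 0.300401850027…; keep min(2, 3) = 2 s.f.
Rounded to 2 significant figures: 0.30.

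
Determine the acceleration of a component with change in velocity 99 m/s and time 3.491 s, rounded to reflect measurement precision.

acceleration = 99 m/s ÷ 3.491 s = 28.3586364938… m/s².
99 has 2 significant figures; 3.491 has 4.
Division/multiplication keeps the fewest: 2 significant figures.
Rounded: 28 m/s².

28 m/s²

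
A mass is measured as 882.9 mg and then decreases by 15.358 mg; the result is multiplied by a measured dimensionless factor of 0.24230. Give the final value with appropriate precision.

210.2 mg

882.9 mg − 15.358 mg = 867.542 mg; the difference is limited to 1 decimal place (4 s.f.).
Carrying full precision, 867.542 × 0.24230 = 210.2054266 mg; 0.24230 has 5 s.f., so the result keeps min(4, 5) = 4 s.f.
Rounded to 4 significant figures: 210.2 mg.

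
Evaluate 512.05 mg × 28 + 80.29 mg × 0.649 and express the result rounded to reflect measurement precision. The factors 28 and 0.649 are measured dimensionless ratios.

512.05 × 28 = 14337.4 → 1.4 × 10^4 mg (2 s.f., last digit at the 10^3 place).
80.29 × 0.649 = 52.10821 → 52.1 mg (3 s.f., last digit at the 10^-1 place).
Sum: 14389.50821 mg; keep the coarser place, 10^3.
Result: 1.4 × 10^4 mg.

1.4 × 10^4 mg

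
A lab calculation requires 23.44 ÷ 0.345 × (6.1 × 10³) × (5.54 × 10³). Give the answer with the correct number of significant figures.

2.3 × 10⁹

23.44 ÷ 0.345 × (6.1 × 10³) × (5.54 × 10³) = 2.29603292754 × 10^9…
Multiplication/division keeps the fewest significant figures: 23.44 → 4 s.f., 0.345 → 3 s.f., 6.1 × 10³ → 2 s.f., 5.54 × 10³ → 3 s.f.; limit is 2.
Rounded to 2 significant figures: 2.3 × 10⁹.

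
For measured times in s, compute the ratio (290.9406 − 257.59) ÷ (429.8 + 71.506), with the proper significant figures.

290.9406 − 257.59 = 33.3506, limited to 2 d.p. → 4 s.f.; 429.8 + 71.506 = 501.306, limited to 1 d.p. → 4 s.f.
Carrying full precision, 33.3506 ÷ 501.306 = 0.0665274303519…; keep min(4, 4) = 4 s.f.
Rounded to 4 significant figures: 0.06653.

0.06653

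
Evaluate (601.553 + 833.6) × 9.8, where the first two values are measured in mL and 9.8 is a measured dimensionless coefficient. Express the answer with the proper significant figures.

601.553 mL + 833.6 mL = 1435.153 mL; the sum is limited to 1 decimal place (5 s.f.).
Carrying full precision, 1435.153 × 9.8 = 14064.4994 mL; 9.8 has 2 s.f., so the result keeps min(5, 2) = 2 s.f.
Rounded to 2 significant figures: 1.4 × 10^4 mL.

1.4 × 10^4 mL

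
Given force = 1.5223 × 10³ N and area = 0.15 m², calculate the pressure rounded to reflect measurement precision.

1.0 × 10⁴ Pa

pressure = 1.5223 × 10³ N ÷ 0.15 m² = 10148.6666667… Pa.
1.5223 × 10³ has 5 significant figures; 0.15 has 2.
Division/multiplication keeps the fewest: 2 significant figures.
Rounded: 1.0 × 10⁴ Pa.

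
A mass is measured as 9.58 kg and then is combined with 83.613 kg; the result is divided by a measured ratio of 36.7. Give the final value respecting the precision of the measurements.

9.58 kg + 83.613 kg = 93.193 kg; the sum is limited to 2 decimal places (4 s.f.).
Carrying full precision, 93.193 ÷ 36.7 = 2.53931880109… kg; 36.7 has 3 s.f., so the result keeps min(4, 3) = 3 s.f.
Rounded to 3 significant figures: 2.54 kg.

2.54 kg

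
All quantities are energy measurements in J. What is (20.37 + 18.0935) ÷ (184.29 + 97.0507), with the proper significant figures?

0.1367

20.37 + 18.0935 = 38.4635, limited to 2 d.p. → 4 s.f.; 184.29 + 97.0507 = 281.3407, limited to 2 d.p. → 5 s.f.
Carrying full precision, 38.4635 ÷ 281.3407 = 0.136715022036…; keep min(4, 5) = 4 s.f.
Rounded to 4 significant figures: 0.1367.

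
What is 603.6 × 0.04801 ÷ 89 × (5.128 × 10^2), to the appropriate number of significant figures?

1.7 × 10^2

603.6 × 0.04801 ÷ 89 × (5.128 × 10^2) = 166.970192144…
Multiplication/division keeps the fewest significant figures: 603.6 → 4 s.f., 0.04801 → 4 s.f., 89 → 2 s.f., 5.128 × 10^2 → 4 s.f.; limit is 2.
Rounded to 2 significant figures: 1.7 × 10^2.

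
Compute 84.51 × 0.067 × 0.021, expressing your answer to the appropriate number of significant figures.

84.51 × 0.067 × 0.021 = 0.11890557
Multiplication/division keeps the fewest significant figures: 84.51 → 4 s.f., 0.067 → 2 s.f., 0.021 → 2 s.f.; limit is 2.
Rounded to 2 significant figures: 0.12.

0.12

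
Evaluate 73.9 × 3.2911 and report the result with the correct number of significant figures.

73.9 × 3.2911 = 243.21229
Multiplication/division keeps the fewest significant figures: 73.9 → 3 s.f., 3.2911 → 5 s.f.; limit is 3.
Rounded to 3 significant figures: 243.

243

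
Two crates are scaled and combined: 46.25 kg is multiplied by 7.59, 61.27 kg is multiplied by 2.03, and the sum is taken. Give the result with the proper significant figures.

475 kg

46.25 × 7.59 = 351.0375 → 3.51 × 10^2 kg (3 s.f., last digit at the 10^0 place).
61.27 × 2.03 = 124.3781 → 1.24 × 10^2 kg (3 s.f., last digit at the 10^0 place).
Sum: 475.4156 kg; keep the coarser place, 10^0.
Result: 475 kg.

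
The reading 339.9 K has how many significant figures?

4

339.9: every digit is nonzero and significant.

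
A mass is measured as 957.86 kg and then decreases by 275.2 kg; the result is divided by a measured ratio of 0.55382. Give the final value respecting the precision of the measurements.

957.86 kg − 275.2 kg = 682.66 kg; the difference is limited to 1 decimal place (4 s.f.).
Carrying full precision, 682.66 ÷ 0.55382 = 1232.6387635… kg; 0.55382 has 5 s.f., so the result keeps min(4, 5) = 4 s.f.
Rounded to 4 significant figures: 1233 kg.

1233 kg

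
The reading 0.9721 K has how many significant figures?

4

0.9721: leading zeros are not significant.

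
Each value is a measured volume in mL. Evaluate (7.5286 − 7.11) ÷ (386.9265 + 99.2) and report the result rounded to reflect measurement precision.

8.6 × 10⁻⁴

7.5286 − 7.11 = 0.4186, limited to 2 d.p. → 2 s.f.; 386.9265 + 99.2 = 486.1265, limited to 1 d.p. → 4 s.f.
Carrying full precision, 0.4186 ÷ 486.1265 = 0.000861092740264…; keep min(2, 4) = 2 s.f.
Rounded to 2 significant figures: 8.6 × 10⁻⁴.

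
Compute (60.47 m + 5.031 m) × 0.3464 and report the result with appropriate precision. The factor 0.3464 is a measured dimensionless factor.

60.47 m + 5.031 m = 65.501 m; the sum is limited to 2 decimal places (4 s.f.).
Carrying full precision, 65.501 × 0.3464 = 22.6895464 m; 0.3464 has 4 s.f., so the result keeps min(4, 4) = 4 s.f.
Rounded to 4 significant figures: 22.69 m.

22.69 m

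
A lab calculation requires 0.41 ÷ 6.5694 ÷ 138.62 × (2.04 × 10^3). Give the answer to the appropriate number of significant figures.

9.2 × 10^-1

0.41 ÷ 6.5694 ÷ 138.62 × (2.04 × 10^3) = 0.918464602855…
Multiplication/division keeps the fewest significant figures: 0.41 → 2 s.f., 6.5694 → 5 s.f., 138.62 → 5 s.f., 2.04 × 10^3 → 3 s.f.; limit is 2.
Rounded to 2 significant figures: 9.2 × 10^-1.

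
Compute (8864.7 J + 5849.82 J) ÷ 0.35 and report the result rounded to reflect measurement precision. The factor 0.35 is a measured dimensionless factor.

8864.7 J + 5849.82 J = 14714.52 J; the sum is limited to 1 decimal place (6 s.f.).
Carrying full precision, 14714.52 ÷ 0.35 = 42041.4857143… J; 0.35 has 2 s.f., so the result keeps min(6, 2) = 2 s.f.
Rounded to 2 significant figures: 4.2 × 10⁴ J.

4.2 × 10⁴ J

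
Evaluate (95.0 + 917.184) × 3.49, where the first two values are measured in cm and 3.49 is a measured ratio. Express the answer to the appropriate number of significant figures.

95.0 cm + 917.184 cm = 1012.184 cm; the sum is limited to 1 decimal place (5 s.f.).
Carrying full precision, 1012.184 × 3.49 = 3532.52216 cm; 3.49 has 3 s.f., so the result keeps min(5, 3) = 3 s.f.
Rounded to 3 significant figures: 3.53 × 10³ cm.

3.53 × 10³ cm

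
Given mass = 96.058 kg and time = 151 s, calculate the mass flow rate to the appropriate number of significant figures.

0.636 kg/s

mass flow rate = 96.058 kg ÷ 151 s = 0.636145695364… kg/s.
96.058 has 5 significant figures; 151 has 3.
Division/multiplication keeps the fewest: 3 significant figures.
Rounded: 0.636 kg/s.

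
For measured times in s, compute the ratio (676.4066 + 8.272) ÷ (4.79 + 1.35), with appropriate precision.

112

676.4066 + 8.272 = 684.6786, limited to 3 d.p. → 6 s.f.; 4.79 + 1.35 = 6.14, limited to 2 d.p. → 3 s.f.
Carrying full precision, 684.6786 ÷ 6.14 = 111.511172638…; keep min(6, 3) = 3 s.f.
Rounded to 3 significant figures: 112.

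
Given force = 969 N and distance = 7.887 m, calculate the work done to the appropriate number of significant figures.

7.64 × 10^3 J

work done = 969 N × 7.887 m = 7642.503 J.
969 has 3 significant figures; 7.887 has 4.
Division/multiplication keeps the fewest: 3 significant figures.
Rounded: 7.64 × 10^3 J.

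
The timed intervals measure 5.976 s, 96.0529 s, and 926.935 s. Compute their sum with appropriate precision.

1028.964 s

5.976 s + 96.0529 s + 926.935 s = 1028.9639 s.
Addition/subtraction keeps the fewest decimal places: 5.976 → 3 decimal places, 96.0529 → 4 decimal places, 926.935 → 3 decimal places; limit is 3.
Rounded to 3 decimal places: 1028.964 s.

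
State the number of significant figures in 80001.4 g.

80001.4: zeros between nonzero digits are significant.

6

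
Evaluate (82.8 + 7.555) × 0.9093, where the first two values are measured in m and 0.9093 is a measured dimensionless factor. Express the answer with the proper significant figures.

82.2 m

82.8 m + 7.555 m = 90.355 m; the sum is limited to 1 decimal place (3 s.f.).
Carrying full precision, 90.355 × 0.9093 = 82.1598015 m; 0.9093 has 4 s.f., so the result keeps min(3, 4) = 3 s.f.
Rounded to 3 significant figures: 82.2 m.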